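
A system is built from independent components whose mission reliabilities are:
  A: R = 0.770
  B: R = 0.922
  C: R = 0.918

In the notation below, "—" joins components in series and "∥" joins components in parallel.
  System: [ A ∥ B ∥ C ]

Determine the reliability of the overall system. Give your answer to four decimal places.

0.9985

Parallel (A, B, and C): 1 − (1 − 0.770000)(1 − 0.922000)(1 − 0.918000) = 0.9985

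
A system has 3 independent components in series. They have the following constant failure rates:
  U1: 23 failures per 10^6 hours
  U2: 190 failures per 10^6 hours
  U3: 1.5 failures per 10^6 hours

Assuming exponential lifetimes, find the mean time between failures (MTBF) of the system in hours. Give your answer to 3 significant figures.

Series of exponential components: λ_sys = Σ λ_i
λ_sys = 0.000023 + 0.00019 + 0.0000015 = 2.1450e-04 /h
MTBF = 1 / λ_sys = 4660 h

4660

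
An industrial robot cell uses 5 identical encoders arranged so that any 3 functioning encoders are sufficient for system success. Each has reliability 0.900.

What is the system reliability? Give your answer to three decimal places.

0.991

R = Σ_{i=3}^{5} C(5,i) p^i (1−p)^{5−i} with p = 0.900
C(5,3)·0.900^3·0.100^2 = 0.07290
C(5,4)·0.900^4·0.100^1 = 0.32805
C(5,5)·0.900^5·0.100^0 = 0.59049
Sum = 0.991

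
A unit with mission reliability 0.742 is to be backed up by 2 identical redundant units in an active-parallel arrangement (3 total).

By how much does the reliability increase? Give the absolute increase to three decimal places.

R_before = 0.742
R_after = 1 − (1 − 0.742)^3 = 0.983
ΔR = 0.983 − 0.742 = 0.241

0.241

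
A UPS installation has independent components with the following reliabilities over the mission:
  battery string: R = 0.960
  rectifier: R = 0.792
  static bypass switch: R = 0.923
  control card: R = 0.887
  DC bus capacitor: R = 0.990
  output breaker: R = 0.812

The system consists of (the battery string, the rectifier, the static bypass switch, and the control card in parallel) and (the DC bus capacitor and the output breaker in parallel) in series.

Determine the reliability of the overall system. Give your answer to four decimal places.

0.9980

Parallel (battery string, rectifier, static bypass switch, and control card): 1 − (1 − 0.960000)(1 − 0.792000)(1 − 0.923000)(1 − 0.887000) = 0.999928
Parallel (DC bus capacitor and output breaker): 1 − (1 − 0.990000)(1 − 0.812000) = 0.998120
Series ([0.999928] and [0.998120]): 0.999928 × 0.998120 = 0.9980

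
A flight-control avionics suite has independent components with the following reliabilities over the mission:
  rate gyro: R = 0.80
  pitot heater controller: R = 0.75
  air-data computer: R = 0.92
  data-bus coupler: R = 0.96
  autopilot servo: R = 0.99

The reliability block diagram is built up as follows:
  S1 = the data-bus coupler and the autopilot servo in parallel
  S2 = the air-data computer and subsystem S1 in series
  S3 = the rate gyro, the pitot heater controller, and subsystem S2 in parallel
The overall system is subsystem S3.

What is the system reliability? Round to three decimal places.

0.996

Parallel (data-bus coupler and autopilot servo): 1 − (1 − 0.96000)(1 − 0.99000) = 0.99960
Series (air-data computer and [0.99960]): 0.92000 × 0.99960 = 0.91963
Parallel (rate gyro, pitot heater controller, and [0.91963]): 1 − (1 − 0.80000)(1 − 0.75000)(1 − 0.91963) = 0.996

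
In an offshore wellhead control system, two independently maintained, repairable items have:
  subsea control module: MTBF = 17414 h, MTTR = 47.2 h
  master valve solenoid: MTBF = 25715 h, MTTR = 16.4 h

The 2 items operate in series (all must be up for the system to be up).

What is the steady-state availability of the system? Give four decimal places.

A(subsea control module) = MTBF/(MTBF+MTTR) = 17414/(17414+47.2) = 0.997297
A(master valve solenoid) = MTBF/(MTBF+MTTR) = 25715/(25715+16.4) = 0.999363
Series availability: 0.997297 × 0.999363 = 0.9967

0.9967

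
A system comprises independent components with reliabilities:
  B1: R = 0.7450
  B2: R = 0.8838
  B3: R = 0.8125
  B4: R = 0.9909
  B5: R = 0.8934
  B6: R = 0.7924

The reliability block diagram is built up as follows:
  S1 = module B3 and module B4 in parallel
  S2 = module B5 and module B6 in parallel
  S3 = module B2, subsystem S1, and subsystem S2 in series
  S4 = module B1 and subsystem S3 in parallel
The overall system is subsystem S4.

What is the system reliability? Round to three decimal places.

0.965

Parallel (B3 and B4): 1 − (1 − 0.81250)(1 − 0.99090) = 0.99829
Parallel (B5 and B6): 1 − (1 − 0.89340)(1 − 0.79240) = 0.97787
Series (B2, [0.99829], and [0.97787]): 0.88380 × 0.99829 × 0.97787 = 0.86276
Parallel (B1 and [0.86276]): 1 − (1 − 0.74500)(1 − 0.86276) = 0.965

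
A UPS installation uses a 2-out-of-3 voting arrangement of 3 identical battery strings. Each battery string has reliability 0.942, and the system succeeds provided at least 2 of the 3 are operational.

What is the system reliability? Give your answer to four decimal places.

R = Σ_{i=2}^{3} C(3,i) p^i (1−p)^{3−i} with p = 0.942
C(3,2)·0.942^2·0.058^1 = 0.154401
C(3,3)·0.942^3·0.058^0 = 0.835897
Sum = 0.9903

0.9903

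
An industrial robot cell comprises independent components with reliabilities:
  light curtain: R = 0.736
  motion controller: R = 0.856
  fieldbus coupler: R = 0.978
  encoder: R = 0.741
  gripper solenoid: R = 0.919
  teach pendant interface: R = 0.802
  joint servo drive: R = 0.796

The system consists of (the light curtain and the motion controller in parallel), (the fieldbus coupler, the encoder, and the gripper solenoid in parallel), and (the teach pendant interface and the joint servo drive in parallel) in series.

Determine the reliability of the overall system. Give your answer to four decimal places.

0.9227

Parallel (light curtain and motion controller): 1 − (1 − 0.736000)(1 − 0.856000) = 0.961984
Parallel (fieldbus coupler, encoder, and gripper solenoid): 1 − (1 − 0.978000)(1 − 0.741000)(1 − 0.919000) = 0.999538
Parallel (teach pendant interface and joint servo drive): 1 − (1 − 0.802000)(1 − 0.796000) = 0.959608
Series ([0.961984], [0.999538], and [0.959608]): 0.961984 × 0.999538 × 0.959608 = 0.9227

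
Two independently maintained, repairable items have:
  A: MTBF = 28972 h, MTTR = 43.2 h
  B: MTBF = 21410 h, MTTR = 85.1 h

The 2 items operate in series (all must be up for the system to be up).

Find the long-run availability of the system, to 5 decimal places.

0.99456

A(A) = MTBF/(MTBF+MTTR) = 28972/(28972+43.2) = 0.998511
A(B) = MTBF/(MTBF+MTTR) = 21410/(21410+85.1) = 0.996041
Series availability: 0.998511 × 0.996041 = 0.99456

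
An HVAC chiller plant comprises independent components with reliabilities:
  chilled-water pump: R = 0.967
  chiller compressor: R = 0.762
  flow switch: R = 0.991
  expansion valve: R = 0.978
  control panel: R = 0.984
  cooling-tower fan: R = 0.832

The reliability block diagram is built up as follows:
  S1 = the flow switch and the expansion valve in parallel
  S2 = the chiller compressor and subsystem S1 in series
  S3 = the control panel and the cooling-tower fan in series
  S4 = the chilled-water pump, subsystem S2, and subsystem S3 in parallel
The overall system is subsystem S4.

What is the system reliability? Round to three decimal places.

Parallel (flow switch and expansion valve): 1 − (1 − 0.99100)(1 − 0.97800) = 0.99980
Series (chiller compressor and [0.99980]): 0.76200 × 0.99980 = 0.76185
Series (control panel and cooling-tower fan): 0.98400 × 0.83200 = 0.81869
Parallel (chilled-water pump, [0.76185], and [0.81869]): 1 − (1 − 0.96700)(1 − 0.76185)(1 − 0.81869) = 0.999

0.999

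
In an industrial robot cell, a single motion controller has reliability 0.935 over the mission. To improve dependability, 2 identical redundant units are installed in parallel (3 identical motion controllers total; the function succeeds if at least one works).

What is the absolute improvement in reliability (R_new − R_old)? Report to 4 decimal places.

0.0647

R_before = 0.935
R_after = 1 − (1 − 0.935)^3 = 0.9997
ΔR = 0.9997 − 0.935 = 0.0647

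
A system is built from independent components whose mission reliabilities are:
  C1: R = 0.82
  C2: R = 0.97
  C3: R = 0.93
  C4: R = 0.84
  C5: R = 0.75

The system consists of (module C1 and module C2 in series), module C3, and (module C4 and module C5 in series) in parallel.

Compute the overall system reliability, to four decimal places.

0.9947

Series (C1 and C2): 0.820000 × 0.970000 = 0.795400
Series (C4 and C5): 0.840000 × 0.750000 = 0.630000
Parallel ([0.795400], C3, and [0.630000]): 1 − (1 − 0.795400)(1 − 0.930000)(1 − 0.630000) = 0.9947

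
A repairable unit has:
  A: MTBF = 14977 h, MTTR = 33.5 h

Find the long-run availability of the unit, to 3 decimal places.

0.998

A(A) = MTBF/(MTBF+MTTR) = 14977/(14977+33.5) = 0.998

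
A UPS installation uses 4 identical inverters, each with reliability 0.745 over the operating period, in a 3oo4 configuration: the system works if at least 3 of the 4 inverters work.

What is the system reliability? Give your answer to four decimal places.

R = Σ_{i=3}^{4} C(4,i) p^i (1−p)^{4−i} with p = 0.745
C(4,3)·0.745^3·0.255^1 = 0.421763
C(4,4)·0.745^4·0.255^0 = 0.308053
Sum = 0.7298

0.7298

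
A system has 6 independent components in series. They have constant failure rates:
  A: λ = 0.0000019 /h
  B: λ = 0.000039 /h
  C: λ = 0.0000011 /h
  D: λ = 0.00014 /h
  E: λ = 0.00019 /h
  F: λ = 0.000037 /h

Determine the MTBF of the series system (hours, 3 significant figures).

Series of exponential components: λ_sys = Σ λ_i
λ_sys = 0.0000019 + 0.000039 + 0.0000011 + 0.00014 + 0.00019 + 0.000037 = 4.0900e-04 /h
MTBF = 1 / λ_sys = 2440 h

2440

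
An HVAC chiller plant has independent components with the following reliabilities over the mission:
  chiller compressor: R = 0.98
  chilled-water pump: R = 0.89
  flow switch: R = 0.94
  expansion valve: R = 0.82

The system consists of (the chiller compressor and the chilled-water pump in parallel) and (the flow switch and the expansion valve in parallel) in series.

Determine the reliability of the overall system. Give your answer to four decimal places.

0.9870

Parallel (chiller compressor and chilled-water pump): 1 − (1 − 0.980000)(1 − 0.890000) = 0.997800
Parallel (flow switch and expansion valve): 1 − (1 − 0.940000)(1 − 0.820000) = 0.989200
Series ([0.997800] and [0.989200]): 0.997800 × 0.989200 = 0.9870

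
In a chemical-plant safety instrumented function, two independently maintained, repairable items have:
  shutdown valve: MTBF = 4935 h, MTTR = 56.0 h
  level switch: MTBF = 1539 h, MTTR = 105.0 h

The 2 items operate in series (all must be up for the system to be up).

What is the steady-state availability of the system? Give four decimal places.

A(shutdown valve) = MTBF/(MTBF+MTTR) = 4935/(4935+56.0) = 0.988780
A(level switch) = MTBF/(MTBF+MTTR) = 1539/(1539+105.0) = 0.936131
Series availability: 0.988780 × 0.936131 = 0.9256

0.9256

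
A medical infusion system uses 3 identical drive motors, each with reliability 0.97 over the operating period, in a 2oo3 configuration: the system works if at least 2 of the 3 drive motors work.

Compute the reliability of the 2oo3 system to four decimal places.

R = Σ_{i=2}^{3} C(3,i) p^i (1−p)^{3−i} with p = 0.97
C(3,2)·0.97^2·0.03^1 = 0.084681
C(3,3)·0.97^3·0.03^0 = 0.912673
Sum = 0.9974

0.9974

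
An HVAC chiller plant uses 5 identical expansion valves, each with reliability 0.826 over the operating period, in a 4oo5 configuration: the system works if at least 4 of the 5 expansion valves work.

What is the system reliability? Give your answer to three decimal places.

0.789

R = Σ_{i=4}^{5} C(5,i) p^i (1−p)^{5−i} with p = 0.826
C(5,4)·0.826^4·0.174^1 = 0.40499
C(5,5)·0.826^5·0.174^0 = 0.38450
Sum = 0.789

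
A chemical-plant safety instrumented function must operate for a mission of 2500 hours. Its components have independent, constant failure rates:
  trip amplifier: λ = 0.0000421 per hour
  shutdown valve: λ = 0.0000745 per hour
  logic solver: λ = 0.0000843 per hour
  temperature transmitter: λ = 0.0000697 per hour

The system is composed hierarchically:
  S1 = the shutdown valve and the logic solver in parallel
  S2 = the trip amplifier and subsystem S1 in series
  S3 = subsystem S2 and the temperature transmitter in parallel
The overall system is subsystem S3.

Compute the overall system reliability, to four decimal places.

R(trip amplifier) = exp(−0.0000421 × 2500) = 0.900099
R(shutdown valve) = exp(−0.0000745 × 2500) = 0.830066
R(logic solver) = exp(−0.0000843 × 2500) = 0.809977
R(temperature transmitter) = exp(−0.0000697 × 2500) = 0.840087
Parallel (shutdown valve and logic solver): 1 − (1 − 0.830066)(1 − 0.809977) = 0.967709
Series (trip amplifier and [0.967709]): 0.900099 × 0.967709 = 0.871034
Parallel ([0.871034] and temperature transmitter): 1 − (1 − 0.871034)(1 − 0.840087) = 0.9794

0.9794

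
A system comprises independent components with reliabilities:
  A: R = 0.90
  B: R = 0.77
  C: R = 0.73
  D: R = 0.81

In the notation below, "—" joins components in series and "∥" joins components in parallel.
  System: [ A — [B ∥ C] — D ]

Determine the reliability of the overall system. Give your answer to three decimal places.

0.684

Parallel (B and C): 1 − (1 − 0.77000)(1 − 0.73000) = 0.93790
Series (A, [0.93790], and D): 0.90000 × 0.93790 × 0.81000 = 0.684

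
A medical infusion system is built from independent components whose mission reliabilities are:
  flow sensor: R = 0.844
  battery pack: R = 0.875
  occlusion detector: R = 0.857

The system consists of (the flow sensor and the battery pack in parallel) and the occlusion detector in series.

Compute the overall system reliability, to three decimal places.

Parallel (flow sensor and battery pack): 1 − (1 − 0.84400)(1 − 0.87500) = 0.98050
Series ([0.98050] and occlusion detector): 0.98050 × 0.85700 = 0.840

0.840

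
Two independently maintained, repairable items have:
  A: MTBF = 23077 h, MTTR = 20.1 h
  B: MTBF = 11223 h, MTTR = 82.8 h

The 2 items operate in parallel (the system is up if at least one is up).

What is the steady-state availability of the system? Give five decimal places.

0.99999

A(A) = MTBF/(MTBF+MTTR) = 23077/(23077+20.1) = 0.999130
A(B) = MTBF/(MTBF+MTTR) = 11223/(11223+82.8) = 0.992676
Parallel availability: 1 − (1 − 0.999130)(1 − 0.992676) = 0.99999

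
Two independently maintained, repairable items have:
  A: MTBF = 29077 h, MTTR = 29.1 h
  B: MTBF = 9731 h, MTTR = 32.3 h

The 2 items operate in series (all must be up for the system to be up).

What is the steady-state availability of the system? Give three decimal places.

0.996

A(A) = MTBF/(MTBF+MTTR) = 29077/(29077+29.1) = 0.999000
A(B) = MTBF/(MTBF+MTTR) = 9731/(9731+32.3) = 0.996692
Series availability: 0.999000 × 0.996692 = 0.996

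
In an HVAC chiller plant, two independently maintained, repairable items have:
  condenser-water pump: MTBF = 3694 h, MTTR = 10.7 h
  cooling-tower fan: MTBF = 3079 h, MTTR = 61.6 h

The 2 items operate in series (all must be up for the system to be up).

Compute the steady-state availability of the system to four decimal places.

A(condenser-water pump) = MTBF/(MTBF+MTTR) = 3694/(3694+10.7) = 0.997112
A(cooling-tower fan) = MTBF/(MTBF+MTTR) = 3079/(3079+61.6) = 0.980386
Series availability: 0.997112 × 0.980386 = 0.9776

0.9776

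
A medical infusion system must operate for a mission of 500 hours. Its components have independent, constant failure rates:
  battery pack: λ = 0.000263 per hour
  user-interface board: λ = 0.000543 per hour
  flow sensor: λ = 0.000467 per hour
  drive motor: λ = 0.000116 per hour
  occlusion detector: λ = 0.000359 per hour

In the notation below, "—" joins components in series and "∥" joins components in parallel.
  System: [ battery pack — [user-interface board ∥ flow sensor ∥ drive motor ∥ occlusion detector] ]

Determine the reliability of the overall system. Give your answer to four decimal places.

R(battery pack) = exp(−0.000263 × 500) = 0.876779
R(user-interface board) = exp(−0.000543 × 500) = 0.762235
R(flow sensor) = exp(−0.000467 × 500) = 0.791758
R(drive motor) = exp(−0.000116 × 500) = 0.943650
R(occlusion detector) = exp(−0.000359 × 500) = 0.835688
Parallel (user-interface board, flow sensor, drive motor, and occlusion detector): 1 − (1 − 0.762235)(1 − 0.791758)(1 − 0.943650)(1 − 0.835688) = 0.999542
Series (battery pack and [0.999542]): 0.876779 × 0.999542 = 0.8764

0.8764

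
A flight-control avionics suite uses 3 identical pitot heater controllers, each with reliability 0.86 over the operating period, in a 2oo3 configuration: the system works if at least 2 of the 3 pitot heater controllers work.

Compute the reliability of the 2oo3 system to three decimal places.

0.947

R = Σ_{i=2}^{3} C(3,i) p^i (1−p)^{3−i} with p = 0.86
C(3,2)·0.86^2·0.14^1 = 0.31063
C(3,3)·0.86^3·0.14^0 = 0.63606
Sum = 0.947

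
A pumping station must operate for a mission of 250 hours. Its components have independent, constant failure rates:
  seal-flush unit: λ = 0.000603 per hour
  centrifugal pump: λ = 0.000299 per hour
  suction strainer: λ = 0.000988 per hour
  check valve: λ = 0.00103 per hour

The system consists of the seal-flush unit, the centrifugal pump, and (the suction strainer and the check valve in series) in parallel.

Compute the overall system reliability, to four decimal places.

0.9960

R(seal-flush unit) = exp(−0.000603 × 250) = 0.860063
R(centrifugal pump) = exp(−0.000299 × 250) = 0.927975
R(suction strainer) = exp(−0.000988 × 250) = 0.781141
R(check valve) = exp(−0.00103 × 250) = 0.772982
Series (suction strainer and check valve): 0.781141 × 0.772982 = 0.603808
Parallel (seal-flush unit, centrifugal pump, and [0.603808]): 1 − (1 − 0.860063)(1 − 0.927975)(1 − 0.603808) = 0.9960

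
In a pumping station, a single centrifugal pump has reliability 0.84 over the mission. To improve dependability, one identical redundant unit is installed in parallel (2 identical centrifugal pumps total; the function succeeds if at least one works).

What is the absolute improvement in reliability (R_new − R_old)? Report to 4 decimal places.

0.1344

R_before = 0.84
R_after = 1 − (1 − 0.84)^2 = 0.9744
ΔR = 0.9744 − 0.84 = 0.1344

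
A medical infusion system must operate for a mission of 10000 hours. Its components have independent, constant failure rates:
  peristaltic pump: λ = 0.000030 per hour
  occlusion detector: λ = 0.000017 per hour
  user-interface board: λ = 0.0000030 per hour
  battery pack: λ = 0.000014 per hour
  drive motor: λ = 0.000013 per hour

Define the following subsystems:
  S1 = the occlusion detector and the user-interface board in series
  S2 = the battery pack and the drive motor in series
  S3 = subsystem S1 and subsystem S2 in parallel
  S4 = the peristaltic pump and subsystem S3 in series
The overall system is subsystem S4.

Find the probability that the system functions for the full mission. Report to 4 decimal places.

0.7090

R(peristaltic pump) = exp(−0.000030 × 10000) = 0.740818
R(occlusion detector) = exp(−0.000017 × 10000) = 0.843665
R(user-interface board) = exp(−0.0000030 × 10000) = 0.970446
R(battery pack) = exp(−0.000014 × 10000) = 0.869358
R(drive motor) = exp(−0.000013 × 10000) = 0.878095
Series (occlusion detector and user-interface board): 0.843665 × 0.970446 = 0.818731
Series (battery pack and drive motor): 0.869358 × 0.878095 = 0.763379
Parallel ([0.818731] and [0.763379]): 1 − (1 − 0.818731)(1 − 0.763379) = 0.957108
Series (peristaltic pump and [0.957108]): 0.740818 × 0.957108 = 0.7090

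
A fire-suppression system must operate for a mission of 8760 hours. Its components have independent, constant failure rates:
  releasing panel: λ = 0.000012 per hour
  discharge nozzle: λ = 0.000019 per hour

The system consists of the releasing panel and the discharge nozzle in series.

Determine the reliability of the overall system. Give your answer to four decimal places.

0.7622

R(releasing panel) = exp(−0.000012 × 8760) = 0.900216
R(discharge nozzle) = exp(−0.000019 × 8760) = 0.846674
Series (releasing panel and discharge nozzle): 0.900216 × 0.846674 = 0.7622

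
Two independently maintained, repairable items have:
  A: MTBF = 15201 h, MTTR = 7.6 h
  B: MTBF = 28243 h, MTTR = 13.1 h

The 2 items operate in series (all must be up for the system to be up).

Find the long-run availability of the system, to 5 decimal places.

0.99904

A(A) = MTBF/(MTBF+MTTR) = 15201/(15201+7.6) = 0.999500
A(B) = MTBF/(MTBF+MTTR) = 28243/(28243+13.1) = 0.999536
Series availability: 0.999500 × 0.999536 = 0.99904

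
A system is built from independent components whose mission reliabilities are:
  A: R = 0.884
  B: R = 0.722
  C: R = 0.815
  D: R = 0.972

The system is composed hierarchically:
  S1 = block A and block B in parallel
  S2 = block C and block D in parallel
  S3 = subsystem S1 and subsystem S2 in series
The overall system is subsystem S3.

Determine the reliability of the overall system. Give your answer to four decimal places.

Parallel (A and B): 1 − (1 − 0.884000)(1 − 0.722000) = 0.967752
Parallel (C and D): 1 − (1 − 0.815000)(1 − 0.972000) = 0.994820
Series ([0.967752] and [0.994820]): 0.967752 × 0.994820 = 0.9627

0.9627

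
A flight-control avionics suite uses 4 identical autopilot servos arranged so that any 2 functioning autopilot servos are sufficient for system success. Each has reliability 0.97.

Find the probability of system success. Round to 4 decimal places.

R = Σ_{i=2}^{4} C(4,i) p^i (1−p)^{4−i} with p = 0.97
C(4,2)·0.97^2·0.03^2 = 0.005081
C(4,3)·0.97^3·0.03^1 = 0.109521
C(4,4)·0.97^4·0.03^0 = 0.885293
Sum = 0.9999

0.9999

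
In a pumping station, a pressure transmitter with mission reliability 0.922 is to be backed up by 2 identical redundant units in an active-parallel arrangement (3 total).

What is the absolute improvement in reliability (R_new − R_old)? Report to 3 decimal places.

R_before = 0.922
R_after = 1 − (1 − 0.922)^3 = 1.000
ΔR = 1.000 − 0.922 = 0.078

0.078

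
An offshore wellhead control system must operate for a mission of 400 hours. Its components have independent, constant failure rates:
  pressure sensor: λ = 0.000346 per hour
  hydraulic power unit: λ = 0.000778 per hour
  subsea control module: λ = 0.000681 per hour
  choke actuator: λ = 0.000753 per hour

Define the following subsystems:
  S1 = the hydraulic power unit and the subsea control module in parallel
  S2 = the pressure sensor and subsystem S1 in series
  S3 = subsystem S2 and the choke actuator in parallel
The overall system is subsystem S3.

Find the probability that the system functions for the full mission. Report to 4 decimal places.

0.9519

R(pressure sensor) = exp(−0.000346 × 400) = 0.870750
R(hydraulic power unit) = exp(−0.000778 × 400) = 0.732567
R(subsea control module) = exp(−0.000681 × 400) = 0.761550
R(choke actuator) = exp(−0.000753 × 400) = 0.739930
Parallel (hydraulic power unit and subsea control module): 1 − (1 − 0.732567)(1 − 0.761550) = 0.936231
Series (pressure sensor and [0.936231]): 0.870750 × 0.936231 = 0.815223
Parallel ([0.815223] and choke actuator): 1 − (1 − 0.815223)(1 − 0.739930) = 0.9519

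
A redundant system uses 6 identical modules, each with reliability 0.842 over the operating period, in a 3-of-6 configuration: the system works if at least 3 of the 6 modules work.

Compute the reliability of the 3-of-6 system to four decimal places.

R = Σ_{i=3}^{6} C(6,i) p^i (1−p)^{6−i} with p = 0.842
C(6,3)·0.842^3·0.158^3 = 0.047091
C(6,4)·0.842^4·0.158^2 = 0.188215
C(6,5)·0.842^5·0.158^1 = 0.401207
C(6,6)·0.842^6·0.158^0 = 0.356347
Sum = 0.9929

0.9929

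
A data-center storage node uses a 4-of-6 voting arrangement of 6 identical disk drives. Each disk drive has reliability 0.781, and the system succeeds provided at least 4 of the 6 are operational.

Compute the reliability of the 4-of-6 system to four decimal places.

R = Σ_{i=4}^{6} C(6,i) p^i (1−p)^{6−i} with p = 0.781
C(6,4)·0.781^4·0.219^2 = 0.267660
C(6,5)·0.781^5·0.219^1 = 0.381813
C(6,6)·0.781^6·0.219^0 = 0.226937
Sum = 0.8764

0.8764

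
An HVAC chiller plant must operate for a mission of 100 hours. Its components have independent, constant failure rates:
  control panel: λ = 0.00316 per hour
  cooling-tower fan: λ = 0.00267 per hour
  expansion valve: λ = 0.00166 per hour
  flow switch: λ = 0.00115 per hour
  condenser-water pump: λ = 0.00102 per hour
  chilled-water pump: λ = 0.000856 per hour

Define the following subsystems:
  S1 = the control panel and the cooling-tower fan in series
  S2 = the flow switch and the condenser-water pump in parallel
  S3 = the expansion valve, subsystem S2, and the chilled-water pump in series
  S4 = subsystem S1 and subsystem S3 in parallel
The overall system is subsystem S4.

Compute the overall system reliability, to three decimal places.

0.898

R(control panel) = exp(−0.00316 × 100) = 0.72906
R(cooling-tower fan) = exp(−0.00267 × 100) = 0.76567
R(expansion valve) = exp(−0.00166 × 100) = 0.84705
R(flow switch) = exp(−0.00115 × 100) = 0.89137
R(condenser-water pump) = exp(−0.00102 × 100) = 0.90303
R(chilled-water pump) = exp(−0.000856 × 100) = 0.91796
Series (control panel and cooling-tower fan): 0.72906 × 0.76567 = 0.55822
Parallel (flow switch and condenser-water pump): 1 − (1 − 0.89137)(1 − 0.90303) = 0.98947
Series (expansion valve, [0.98947], and chilled-water pump): 0.84705 × 0.98947 × 0.91796 = 0.76937
Parallel ([0.55822] and [0.76937]): 1 − (1 − 0.55822)(1 − 0.76937) = 0.898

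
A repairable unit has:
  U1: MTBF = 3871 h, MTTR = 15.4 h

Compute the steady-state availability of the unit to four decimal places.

0.9960

A(U1) = MTBF/(MTBF+MTTR) = 3871/(3871+15.4) = 0.9960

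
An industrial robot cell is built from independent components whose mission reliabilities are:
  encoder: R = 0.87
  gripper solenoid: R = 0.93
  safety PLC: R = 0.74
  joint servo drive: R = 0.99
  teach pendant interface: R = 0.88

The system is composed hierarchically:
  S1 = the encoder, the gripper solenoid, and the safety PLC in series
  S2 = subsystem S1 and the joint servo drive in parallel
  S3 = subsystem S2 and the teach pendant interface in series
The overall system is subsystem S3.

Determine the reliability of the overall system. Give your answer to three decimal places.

Series (encoder, gripper solenoid, and safety PLC): 0.87000 × 0.93000 × 0.74000 = 0.59873
Parallel ([0.59873] and joint servo drive): 1 − (1 − 0.59873)(1 − 0.99000) = 0.99599
Series ([0.99599] and teach pendant interface): 0.99599 × 0.88000 = 0.876

0.876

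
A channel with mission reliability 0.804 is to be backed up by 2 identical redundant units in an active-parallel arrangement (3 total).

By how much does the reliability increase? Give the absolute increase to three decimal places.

R_before = 0.804
R_after = 1 − (1 − 0.804)^3 = 0.992
ΔR = 0.992 − 0.804 = 0.188

0.188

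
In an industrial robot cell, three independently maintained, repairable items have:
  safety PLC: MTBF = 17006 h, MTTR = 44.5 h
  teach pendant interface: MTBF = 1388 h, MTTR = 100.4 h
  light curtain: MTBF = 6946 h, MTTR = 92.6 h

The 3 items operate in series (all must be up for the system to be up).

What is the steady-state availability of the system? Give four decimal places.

0.9179

A(safety PLC) = MTBF/(MTBF+MTTR) = 17006/(17006+44.5) = 0.997390
A(teach pendant interface) = MTBF/(MTBF+MTTR) = 1388/(1388+100.4) = 0.932545
A(light curtain) = MTBF/(MTBF+MTTR) = 6946/(6946+92.6) = 0.986844
Series availability: 0.997390 × 0.932545 × 0.986844 = 0.9179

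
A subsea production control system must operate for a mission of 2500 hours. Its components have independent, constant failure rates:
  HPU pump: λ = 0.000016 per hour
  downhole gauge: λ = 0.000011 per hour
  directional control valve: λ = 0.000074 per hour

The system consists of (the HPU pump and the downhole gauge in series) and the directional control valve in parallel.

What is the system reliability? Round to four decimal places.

0.9890

R(HPU pump) = exp(−0.000016 × 2500) = 0.960789
R(downhole gauge) = exp(−0.000011 × 2500) = 0.972875
R(directional control valve) = exp(−0.000074 × 2500) = 0.831104
Series (HPU pump and downhole gauge): 0.960789 × 0.972875 = 0.934728
Parallel ([0.934728] and directional control valve): 1 − (1 − 0.934728)(1 − 0.831104) = 0.9890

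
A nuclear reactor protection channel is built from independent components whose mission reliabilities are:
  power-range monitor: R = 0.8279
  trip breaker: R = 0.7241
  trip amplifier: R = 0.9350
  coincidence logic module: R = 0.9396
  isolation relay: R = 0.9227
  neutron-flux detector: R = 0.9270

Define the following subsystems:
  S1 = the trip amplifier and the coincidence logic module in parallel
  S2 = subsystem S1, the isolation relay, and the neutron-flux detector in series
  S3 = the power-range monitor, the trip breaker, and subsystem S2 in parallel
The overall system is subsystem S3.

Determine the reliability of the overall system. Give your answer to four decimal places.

Parallel (trip amplifier and coincidence logic module): 1 − (1 − 0.935000)(1 − 0.939600) = 0.996074
Series ([0.996074], isolation relay, and neutron-flux detector): 0.996074 × 0.922700 × 0.927000 = 0.851985
Parallel (power-range monitor, trip breaker, and [0.851985]): 1 − (1 − 0.827900)(1 − 0.724100)(1 − 0.851985) = 0.9930

0.9930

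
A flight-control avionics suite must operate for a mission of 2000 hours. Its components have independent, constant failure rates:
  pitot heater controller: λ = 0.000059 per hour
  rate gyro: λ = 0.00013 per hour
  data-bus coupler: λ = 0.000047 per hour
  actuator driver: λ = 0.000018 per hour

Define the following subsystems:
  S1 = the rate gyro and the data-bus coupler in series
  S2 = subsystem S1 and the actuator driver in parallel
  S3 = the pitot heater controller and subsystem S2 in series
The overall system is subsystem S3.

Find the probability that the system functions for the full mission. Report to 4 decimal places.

R(pitot heater controller) = exp(−0.000059 × 2000) = 0.888696
R(rate gyro) = exp(−0.00013 × 2000) = 0.771052
R(data-bus coupler) = exp(−0.000047 × 2000) = 0.910283
R(actuator driver) = exp(−0.000018 × 2000) = 0.964640
Series (rate gyro and data-bus coupler): 0.771052 × 0.910283 = 0.701876
Parallel ([0.701876] and actuator driver): 1 − (1 − 0.701876)(1 − 0.964640) = 0.989458
Series (pitot heater controller and [0.989458]): 0.888696 × 0.989458 = 0.8793

0.8793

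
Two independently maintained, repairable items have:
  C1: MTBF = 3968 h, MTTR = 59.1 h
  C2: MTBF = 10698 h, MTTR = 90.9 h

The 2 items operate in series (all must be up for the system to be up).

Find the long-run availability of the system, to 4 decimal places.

0.9770

A(C1) = MTBF/(MTBF+MTTR) = 3968/(3968+59.1) = 0.985324
A(C2) = MTBF/(MTBF+MTTR) = 10698/(10698+90.9) = 0.991575
Series availability: 0.985324 × 0.991575 = 0.9770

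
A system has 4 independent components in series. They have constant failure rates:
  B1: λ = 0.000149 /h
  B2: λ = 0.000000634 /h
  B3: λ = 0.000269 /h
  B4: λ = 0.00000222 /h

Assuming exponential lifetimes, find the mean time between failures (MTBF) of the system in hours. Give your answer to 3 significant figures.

2380

Series of exponential components: λ_sys = Σ λ_i
λ_sys = 0.000149 + 0.000000634 + 0.000269 + 0.00000222 = 4.2085e-04 /h
MTBF = 1 / λ_sys = 2380 h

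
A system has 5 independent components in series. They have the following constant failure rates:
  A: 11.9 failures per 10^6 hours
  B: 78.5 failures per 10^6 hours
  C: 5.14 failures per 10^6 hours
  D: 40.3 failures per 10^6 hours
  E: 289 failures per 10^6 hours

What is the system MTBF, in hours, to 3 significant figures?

Series of exponential components: λ_sys = Σ λ_i
λ_sys = 0.0000119 + 0.0000785 + 0.00000514 + 0.0000403 + 0.000289 = 4.2484e-04 /h
MTBF = 1 / λ_sys = 2350 h

2350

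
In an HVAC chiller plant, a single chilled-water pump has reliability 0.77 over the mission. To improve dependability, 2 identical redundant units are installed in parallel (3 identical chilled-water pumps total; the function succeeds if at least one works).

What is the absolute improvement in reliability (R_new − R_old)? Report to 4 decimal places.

0.2178

R_before = 0.77
R_after = 1 − (1 − 0.77)^3 = 0.9878
ΔR = 0.9878 − 0.77 = 0.2178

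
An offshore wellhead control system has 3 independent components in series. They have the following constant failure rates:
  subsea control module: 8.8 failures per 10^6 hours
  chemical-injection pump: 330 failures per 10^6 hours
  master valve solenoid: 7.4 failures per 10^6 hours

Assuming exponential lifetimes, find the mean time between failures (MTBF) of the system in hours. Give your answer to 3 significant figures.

2890

Series of exponential components: λ_sys = Σ λ_i
λ_sys = 0.0000088 + 0.00033 + 0.0000074 = 3.4620e-04 /h
MTBF = 1 / λ_sys = 2890 h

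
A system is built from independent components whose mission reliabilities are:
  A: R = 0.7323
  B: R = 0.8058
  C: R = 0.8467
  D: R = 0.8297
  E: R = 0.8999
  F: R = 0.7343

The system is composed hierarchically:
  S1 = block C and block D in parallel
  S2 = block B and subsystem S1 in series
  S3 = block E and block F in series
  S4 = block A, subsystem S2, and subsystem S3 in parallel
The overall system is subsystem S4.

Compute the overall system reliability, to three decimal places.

Parallel (C and D): 1 − (1 − 0.84670)(1 − 0.82970) = 0.97389
Series (B and [0.97389]): 0.80580 × 0.97389 = 0.78476
Series (E and F): 0.89990 × 0.73430 = 0.66080
Parallel (A, [0.78476], and [0.66080]): 1 − (1 − 0.73230)(1 − 0.78476)(1 − 0.66080) = 0.980

0.980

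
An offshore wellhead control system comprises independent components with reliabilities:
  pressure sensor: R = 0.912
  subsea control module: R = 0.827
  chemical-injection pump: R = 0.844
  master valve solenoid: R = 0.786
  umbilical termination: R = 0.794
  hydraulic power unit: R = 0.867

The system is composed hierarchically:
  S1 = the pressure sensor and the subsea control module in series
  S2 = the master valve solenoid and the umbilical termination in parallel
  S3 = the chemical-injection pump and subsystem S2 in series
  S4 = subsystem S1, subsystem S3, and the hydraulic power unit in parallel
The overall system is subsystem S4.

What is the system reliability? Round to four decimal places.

0.9937

Series (pressure sensor and subsea control module): 0.912000 × 0.827000 = 0.754224
Parallel (master valve solenoid and umbilical termination): 1 − (1 − 0.786000)(1 − 0.794000) = 0.955916
Series (chemical-injection pump and [0.955916]): 0.844000 × 0.955916 = 0.806793
Parallel ([0.754224], [0.806793], and hydraulic power unit): 1 − (1 − 0.754224)(1 − 0.806793)(1 − 0.867000) = 0.9937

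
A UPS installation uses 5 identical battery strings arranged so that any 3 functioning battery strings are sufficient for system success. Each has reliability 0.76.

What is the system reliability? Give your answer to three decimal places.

R = Σ_{i=3}^{5} C(5,i) p^i (1−p)^{5−i} with p = 0.76
C(5,3)·0.76^3·0.24^2 = 0.25285
C(5,4)·0.76^4·0.24^1 = 0.40035
C(5,5)·0.76^5·0.24^0 = 0.25355
Sum = 0.907

0.907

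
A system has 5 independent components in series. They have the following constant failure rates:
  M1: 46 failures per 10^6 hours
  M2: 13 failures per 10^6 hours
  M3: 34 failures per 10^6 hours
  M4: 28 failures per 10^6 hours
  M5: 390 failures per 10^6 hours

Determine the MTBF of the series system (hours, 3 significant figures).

Series of exponential components: λ_sys = Σ λ_i
λ_sys = 0.000046 + 0.000013 + 0.000034 + 0.000028 + 0.00039 = 5.1100e-04 /h
MTBF = 1 / λ_sys = 1960 h

1960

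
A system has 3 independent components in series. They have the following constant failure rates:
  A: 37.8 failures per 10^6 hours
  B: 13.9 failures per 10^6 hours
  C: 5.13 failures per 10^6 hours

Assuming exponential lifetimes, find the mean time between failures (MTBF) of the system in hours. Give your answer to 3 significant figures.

Series of exponential components: λ_sys = Σ λ_i
λ_sys = 0.0000378 + 0.0000139 + 0.00000513 = 5.6830e-05 /h
MTBF = 1 / λ_sys = 17600 h

17600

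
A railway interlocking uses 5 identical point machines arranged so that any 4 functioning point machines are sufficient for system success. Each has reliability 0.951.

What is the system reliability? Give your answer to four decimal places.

R = Σ_{i=4}^{5} C(5,i) p^i (1−p)^{5−i} with p = 0.951
C(5,4)·0.951^4·0.049^1 = 0.200396
C(5,5)·0.951^5·0.049^0 = 0.777862
Sum = 0.9783

0.9783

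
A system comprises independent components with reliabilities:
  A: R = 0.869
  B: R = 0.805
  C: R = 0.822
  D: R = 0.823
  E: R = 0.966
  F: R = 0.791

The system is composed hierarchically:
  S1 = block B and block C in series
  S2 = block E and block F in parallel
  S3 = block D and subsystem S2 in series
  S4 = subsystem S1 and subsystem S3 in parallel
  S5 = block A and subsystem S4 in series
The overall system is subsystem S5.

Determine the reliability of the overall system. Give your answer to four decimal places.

Series (B and C): 0.805000 × 0.822000 = 0.661710
Parallel (E and F): 1 − (1 − 0.966000)(1 − 0.791000) = 0.992894
Series (D and [0.992894]): 0.823000 × 0.992894 = 0.817152
Parallel ([0.661710] and [0.817152]): 1 − (1 − 0.661710)(1 − 0.817152) = 0.938144
Series (A and [0.938144]): 0.869000 × 0.938144 = 0.8152

0.8152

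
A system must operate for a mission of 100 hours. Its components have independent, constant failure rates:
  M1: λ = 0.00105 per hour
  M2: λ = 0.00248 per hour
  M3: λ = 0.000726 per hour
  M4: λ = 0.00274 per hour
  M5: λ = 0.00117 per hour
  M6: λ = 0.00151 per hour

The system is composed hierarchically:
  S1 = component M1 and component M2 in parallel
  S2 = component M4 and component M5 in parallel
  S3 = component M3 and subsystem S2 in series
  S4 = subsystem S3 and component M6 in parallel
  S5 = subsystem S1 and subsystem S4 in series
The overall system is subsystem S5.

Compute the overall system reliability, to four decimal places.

0.9651

R(M1) = exp(−0.00105 × 100) = 0.900325
R(M2) = exp(−0.00248 × 100) = 0.780360
R(M3) = exp(−0.000726 × 100) = 0.929973
R(M4) = exp(−0.00274 × 100) = 0.760332
R(M5) = exp(−0.00117 × 100) = 0.889585
R(M6) = exp(−0.00151 × 100) = 0.859848
Parallel (M1 and M2): 1 − (1 − 0.900325)(1 − 0.780360) = 0.978107
Parallel (M4 and M5): 1 − (1 − 0.760332)(1 − 0.889585) = 0.973537
Series (M3 and [0.973537]): 0.929973 × 0.973537 = 0.905363
Parallel ([0.905363] and M6): 1 − (1 − 0.905363)(1 − 0.859848) = 0.986736
Series ([0.978107] and [0.986736]): 0.978107 × 0.986736 = 0.9651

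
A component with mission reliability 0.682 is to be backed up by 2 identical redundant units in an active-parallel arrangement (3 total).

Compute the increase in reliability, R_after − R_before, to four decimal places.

0.2858

R_before = 0.682
R_after = 1 − (1 − 0.682)^3 = 0.9678
ΔR = 0.9678 − 0.682 = 0.2858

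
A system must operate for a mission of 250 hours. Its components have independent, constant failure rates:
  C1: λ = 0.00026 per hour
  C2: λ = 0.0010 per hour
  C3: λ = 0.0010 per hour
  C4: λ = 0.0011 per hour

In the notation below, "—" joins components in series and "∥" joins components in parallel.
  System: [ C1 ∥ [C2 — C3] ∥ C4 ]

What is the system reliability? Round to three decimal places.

R(C1) = exp(−0.00026 × 250) = 0.93707
R(C2) = exp(−0.0010 × 250) = 0.77880
R(C3) = exp(−0.0010 × 250) = 0.77880
R(C4) = exp(−0.0011 × 250) = 0.75957
Series (C2 and C3): 0.77880 × 0.77880 = 0.60653
Parallel (C1, [0.60653], and C4): 1 − (1 − 0.93707)(1 − 0.60653)(1 − 0.75957) = 0.994

0.994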